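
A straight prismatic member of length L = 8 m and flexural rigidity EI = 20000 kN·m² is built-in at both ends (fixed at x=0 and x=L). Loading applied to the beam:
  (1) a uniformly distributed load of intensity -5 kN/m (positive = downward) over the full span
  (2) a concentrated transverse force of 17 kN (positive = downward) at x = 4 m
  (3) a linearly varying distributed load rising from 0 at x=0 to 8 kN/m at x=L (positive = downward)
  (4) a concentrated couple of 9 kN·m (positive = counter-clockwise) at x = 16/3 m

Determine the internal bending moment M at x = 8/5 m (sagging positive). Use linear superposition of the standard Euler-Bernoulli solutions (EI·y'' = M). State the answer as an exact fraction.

M(8/5) = -1996/375 kN·m

Load 1 — uniform load w=-5 kN/m over full span:
  M_1 = wLx/2 - wL²/12 - wx²/2 = (-5)·8·(8/5)/2 - (-5)·8²/12 - (-5)·(8/5)²/2 = 16/15 kN·m
Load 2 — point force P=17 kN at a=4 m (b=L-a=4):
  M_2 = Pb²(3a+b)x/L³ - Pab²/L²  [x≤a] = 17·4²·(3·4+4)·(8/5)/8³ - 17·4·4²/8² = -17/5 kN·m
Load 3 — triangular load w₀=8 kN/m (0→w₀ over full span):
  M_3 = 3w₀Lx/20 - w₀L²/30 - w₀x³/(6L) = 3·8·8·(8/5)/20 - 8·8²/30 - 8·(8/5)³/(6·8) = -896/375 kN·m
Load 4 — applied couple M₀=9 kN·m at a=16/3 m (b=L-a=8/3):
  M_4 = R_Ax - M_A  [x≤a] with R_A=3/2, M_A=3 = (3/2)·(8/5) - 3 = -3/5 kN·m
Superposition: M = Σ M_i = -1996/375 kN·m ≈ -5.322667 kN·m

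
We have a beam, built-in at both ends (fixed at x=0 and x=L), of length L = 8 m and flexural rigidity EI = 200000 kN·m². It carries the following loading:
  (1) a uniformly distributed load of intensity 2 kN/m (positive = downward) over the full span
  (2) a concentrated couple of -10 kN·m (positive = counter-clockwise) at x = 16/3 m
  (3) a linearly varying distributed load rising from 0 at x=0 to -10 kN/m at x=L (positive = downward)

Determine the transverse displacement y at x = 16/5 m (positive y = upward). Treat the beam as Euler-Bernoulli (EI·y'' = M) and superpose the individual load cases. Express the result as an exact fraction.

Load 1 — uniform load w=2 kN/m over full span:
  y_1 = -wx²(L-x)²/(24EI) = -2·(16/5)²·(8-(16/5))²/(24·200000) = -192/1953125 m
Load 2 — applied couple M₀=-10 kN·m at a=16/3 m (b=L-a=8/3):
  y_2 = (R_Ax³/6 - M_Ax²/2)/EI  [x≤a] with R_A=-5/3, M_A=-10/3 = ((-5/3)·(16/5)³/6 - (-10/3)·(16/5)²/2)/200000 = 28/703125 m
Load 3 — triangular load w₀=-10 kN/m (0→w₀ over full span):
  y_3 = -w₀x²(L-x)²(x+2L)/(120LEI) = -(-10)·(16/5)²·(8-(16/5))²·((16/5)+2·8)/(120·8·200000) = 2304/9765625 m
Superposition: y = Σ y_i = 15596/87890625 m ≈ 0.000177 m

y(16/5) = 15596/87890625 m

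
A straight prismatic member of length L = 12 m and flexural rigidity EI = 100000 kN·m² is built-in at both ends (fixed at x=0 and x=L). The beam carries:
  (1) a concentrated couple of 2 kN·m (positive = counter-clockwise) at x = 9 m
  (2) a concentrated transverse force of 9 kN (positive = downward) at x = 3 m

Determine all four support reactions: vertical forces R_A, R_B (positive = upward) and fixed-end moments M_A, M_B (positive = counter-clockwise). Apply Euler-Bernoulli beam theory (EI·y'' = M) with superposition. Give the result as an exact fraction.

Load 1 — applied couple M₀=2 kN·m at a=9 m (b=L-a=3):
  R_A = 6M₀ab/L³ = 6·2·9·3/12³ = 3/16 kN
  M_A = M₀b(2a-b)/L² = 2·3·(2·9-3)/12² = 5/8 kN·m
  R_B = -6M₀ab/L³ = -6·2·9·3/12³ = -3/16 kN
  M_B = M₀a(2b-a)/L² = 2·9·(2·3-9)/12² = -3/8 kN·m
Load 2 — point force P=9 kN at a=3 m (b=L-a=9):
  R_A = Pb²(3a+b)/L³ = 9·9²·(3·3+9)/12³ = 243/32 kN
  M_A = Pab²/L² = 9·3·9²/12² = 243/16 kN·m
  R_B = Pa²(a+3b)/L³ = 9·3²·(3+3·9)/12³ = 45/32 kN
  M_B = -Pa²b/L² = -9·3²·9/12² = -81/16 kN·m
Superposition: R_A = 249/32 kN, M_A = 253/16 kN·m, R_B = 39/32 kN, M_B = -87/16 kN·m

R_A = 249/32 kN, M_A = 253/16 kN·m, R_B = 39/32 kN, M_B = -87/16 kN·m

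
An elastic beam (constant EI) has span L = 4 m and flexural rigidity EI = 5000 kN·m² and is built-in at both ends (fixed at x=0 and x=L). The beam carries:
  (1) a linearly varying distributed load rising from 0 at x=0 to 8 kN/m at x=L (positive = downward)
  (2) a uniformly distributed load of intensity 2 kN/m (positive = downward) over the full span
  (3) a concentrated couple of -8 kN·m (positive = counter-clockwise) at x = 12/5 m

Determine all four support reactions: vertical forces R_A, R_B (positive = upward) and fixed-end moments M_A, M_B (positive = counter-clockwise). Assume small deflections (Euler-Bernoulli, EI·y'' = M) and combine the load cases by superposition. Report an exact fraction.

R_A = 148/25 kN, M_A = 328/75 kN·m, R_B = 452/25 kN, M_B = -752/75 kN·m

Load 1 — triangular load w₀=8 kN/m (0→w₀ over full span):
  R_A = 3w₀L/20 = 3·8·4/20 = 24/5 kN
  M_A = w₀L²/30 = 8·4²/30 = 64/15 kN·m
  R_B = 7w₀L/20 = 7·8·4/20 = 56/5 kN
  M_B = -w₀L²/20 = -8·4²/20 = -32/5 kN·m
Load 2 — uniform load w=2 kN/m over full span:
  R_A = wL/2 = 2·4/2 = 4 kN
  M_A = wL²/12 = 2·4²/12 = 8/3 kN·m
  R_B = wL/2 = 2·4/2 = 4 kN
  M_B = -wL²/12 = -2·4²/12 = -8/3 kN·m
Load 3 — applied couple M₀=-8 kN·m at a=12/5 m (b=L-a=8/5):
  R_A = 6M₀ab/L³ = 6·(-8)·(12/5)·(8/5)/4³ = -72/25 kN
  M_A = M₀b(2a-b)/L² = (-8)·(8/5)·(2·(12/5)-(8/5))/4² = -64/25 kN·m
  R_B = -6M₀ab/L³ = -6·(-8)·(12/5)·(8/5)/4³ = 72/25 kN
  M_B = M₀a(2b-a)/L² = (-8)·(12/5)·(2·(8/5)-(12/5))/4² = -24/25 kN·m
Superposition: R_A = 148/25 kN, M_A = 328/75 kN·m, R_B = 452/25 kN, M_B = -752/75 kN·m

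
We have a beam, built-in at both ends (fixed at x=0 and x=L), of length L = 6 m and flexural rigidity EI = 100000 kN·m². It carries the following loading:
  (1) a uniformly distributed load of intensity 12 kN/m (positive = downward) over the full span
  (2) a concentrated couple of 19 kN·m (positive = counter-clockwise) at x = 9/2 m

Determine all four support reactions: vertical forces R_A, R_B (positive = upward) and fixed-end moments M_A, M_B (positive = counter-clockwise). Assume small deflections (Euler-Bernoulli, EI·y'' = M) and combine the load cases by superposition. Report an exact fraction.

Load 1 — uniform load w=12 kN/m over full span:
  R_A = wL/2 = 12·6/2 = 36 kN
  M_A = wL²/12 = 12·6²/12 = 36 kN·m
  R_B = wL/2 = 12·6/2 = 36 kN
  M_B = -wL²/12 = -12·6²/12 = -36 kN·m
Load 2 — applied couple M₀=19 kN·m at a=9/2 m (b=L-a=3/2):
  R_A = 6M₀ab/L³ = 6·19·(9/2)·(3/2)/6³ = 57/16 kN
  M_A = M₀b(2a-b)/L² = 19·(3/2)·(2·(9/2)-(3/2))/6² = 95/16 kN·m
  R_B = -6M₀ab/L³ = -6·19·(9/2)·(3/2)/6³ = -57/16 kN
  M_B = M₀a(2b-a)/L² = 19·(9/2)·(2·(3/2)-(9/2))/6² = -57/16 kN·m
Superposition: R_A = 633/16 kN, M_A = 671/16 kN·m, R_B = 519/16 kN, M_B = -633/16 kN·m

R_A = 633/16 kN, M_A = 671/16 kN·m, R_B = 519/16 kN, M_B = -633/16 kN·m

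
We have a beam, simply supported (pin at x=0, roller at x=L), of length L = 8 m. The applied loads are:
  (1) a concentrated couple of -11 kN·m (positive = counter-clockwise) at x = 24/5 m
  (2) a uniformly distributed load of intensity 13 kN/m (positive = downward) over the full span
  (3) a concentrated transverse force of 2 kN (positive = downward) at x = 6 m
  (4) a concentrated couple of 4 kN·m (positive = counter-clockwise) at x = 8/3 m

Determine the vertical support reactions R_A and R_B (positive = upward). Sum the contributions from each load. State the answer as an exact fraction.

Load 1 — applied couple M₀=-11 kN·m at a=24/5 m (b=L-a=16/5):
  R_A = M₀/L = (-11)/8 = -11/8 kN
  R_B = -M₀/L = -(-11)/8 = 11/8 kN
Load 2 — uniform load w=13 kN/m over full span:
  R_A = wL/2 = 13·8/2 = 52 kN
  R_B = wL/2 = 13·8/2 = 52 kN
Load 3 — point force P=2 kN at a=6 m (b=L-a=2):
  R_A = Pb/L = 2·2/8 = 1/2 kN
  R_B = Pa/L = 2·6/8 = 3/2 kN
Load 4 — applied couple M₀=4 kN·m at a=8/3 m (b=L-a=16/3):
  R_A = M₀/L = 4/8 = 1/2 kN
  R_B = -M₀/L = -4/8 = -1/2 kN
Superposition: R_A = 413/8 kN, R_B = 435/8 kN

R_A = 413/8 kN, R_B = 435/8 kN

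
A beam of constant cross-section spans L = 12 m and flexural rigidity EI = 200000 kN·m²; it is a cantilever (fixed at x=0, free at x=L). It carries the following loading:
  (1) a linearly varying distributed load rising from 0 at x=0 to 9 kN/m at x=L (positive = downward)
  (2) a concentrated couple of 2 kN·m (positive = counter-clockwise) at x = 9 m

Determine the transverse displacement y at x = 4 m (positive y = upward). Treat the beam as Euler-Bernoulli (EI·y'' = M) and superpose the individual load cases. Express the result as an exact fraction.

y(4) = -897/62500 m

Load 1 — triangular load w₀=9 kN/m (0→w₀ over full span):
  y_1 = (w₀Lx³/12-w₀L²x²/6-w₀x⁵/(120L))/EI = (9·12·4³/12-9·12²·4²/6-9·4⁵/(120·12))/200000 = -451/31250 m
Load 2 — applied couple M₀=2 kN·m at a=9 m (b=L-a=3):
  y_2 = M₀x²/(2EI)  [x≤a] = 2·4²/(2·200000) = 1/12500 m
Superposition: y = Σ y_i = -897/62500 m ≈ -0.014352 m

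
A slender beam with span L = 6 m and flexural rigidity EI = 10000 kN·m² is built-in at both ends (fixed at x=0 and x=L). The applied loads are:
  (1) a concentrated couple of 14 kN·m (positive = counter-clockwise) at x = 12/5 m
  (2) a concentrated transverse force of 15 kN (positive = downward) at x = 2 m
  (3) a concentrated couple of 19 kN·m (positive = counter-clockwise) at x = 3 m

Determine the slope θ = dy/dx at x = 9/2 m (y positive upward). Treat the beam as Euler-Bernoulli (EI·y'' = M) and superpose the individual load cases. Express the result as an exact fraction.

θ(9/2) = 723/8000000 rad

Load 1 — applied couple M₀=14 kN·m at a=12/5 m (b=L-a=18/5):
  θ_1 = (R_Ax²/2 - M_Ax - M₀(x-a))/EI  [x>a] with R_A=84/25, M_A=42/25 = ((84/25)·(9/2)²/2 - (42/25)·(9/2) - 14·((9/2)-(12/5)))/10000 = -147/500000 rad
Load 2 — point force P=15 kN at a=2 m (b=L-a=4):
  θ_2 = Pa²(L-x)(2bL-(3b+a)(L-x))/(2L³EI)  [x>a] = 15·2²·(6-(9/2))·(2·4·6-(3·4+2)·(6-(9/2)))/(2·6³·10000) = 9/16000 rad
Load 3 — applied couple M₀=19 kN·m at a=3 m (b=L-a=3):
  θ_3 = (R_Ax²/2 - M_Ax - M₀(x-a))/EI  [x>a] with R_A=19/4, M_A=19/4 = ((19/4)·(9/2)²/2 - (19/4)·(9/2) - 19·((9/2)-3))/10000 = -57/320000 rad
Superposition: θ = Σ θ_i = 723/8000000 rad ≈ 0.000090 rad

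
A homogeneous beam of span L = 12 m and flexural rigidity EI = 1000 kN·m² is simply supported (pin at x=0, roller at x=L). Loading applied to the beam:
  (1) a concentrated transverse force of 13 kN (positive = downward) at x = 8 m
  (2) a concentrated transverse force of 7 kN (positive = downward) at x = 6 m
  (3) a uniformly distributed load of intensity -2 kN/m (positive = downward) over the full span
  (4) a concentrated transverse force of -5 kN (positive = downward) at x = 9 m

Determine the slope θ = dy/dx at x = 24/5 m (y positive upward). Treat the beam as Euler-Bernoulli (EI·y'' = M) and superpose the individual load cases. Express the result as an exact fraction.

θ(24/5) = -79699/9000000 rad

Load 1 — point force P=13 kN at a=8 m (b=L-a=4):
  θ_1 = -Pb(L²-b²-3x²)/(6LEI)  [x≤a] = -13·4·(12²-4²-3·(24/5)²)/(6·12·1000) = -1196/28125 rad
Load 2 — point force P=7 kN at a=6 m (b=L-a=6):
  θ_2 = -Pb(L²-b²-3x²)/(6LEI)  [x≤a] = -7·6·(12²-6²-3·(24/5)²)/(6·12·1000) = -567/25000 rad
Load 3 — uniform load w=-2 kN/m over full span:
  θ_3 = -w(L³-6Lx²+4x³)/(24EI) = -(-2)·(12³-6·12·(24/5)²+4·(24/5)³)/(24·1000) = 666/15625 rad
Load 4 — point force P=-5 kN at a=9 m (b=L-a=3):
  θ_4 = -Pb(L²-b²-3x²)/(6LEI)  [x≤a] = -(-5)·3·(12²-3²-3·(24/5)²)/(6·12·1000) = 549/40000 rad
Superposition: θ = Σ θ_i = -79699/9000000 rad ≈ -0.008855 rad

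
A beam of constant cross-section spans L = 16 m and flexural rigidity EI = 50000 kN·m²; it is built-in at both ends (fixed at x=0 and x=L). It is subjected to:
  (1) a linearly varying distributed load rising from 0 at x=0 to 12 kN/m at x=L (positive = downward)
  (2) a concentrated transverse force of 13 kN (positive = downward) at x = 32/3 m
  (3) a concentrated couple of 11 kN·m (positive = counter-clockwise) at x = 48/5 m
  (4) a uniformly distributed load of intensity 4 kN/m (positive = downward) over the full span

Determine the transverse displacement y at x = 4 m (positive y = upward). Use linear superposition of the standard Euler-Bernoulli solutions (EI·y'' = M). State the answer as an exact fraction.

y(4) = -10199/506250 m

Load 1 — triangular load w₀=12 kN/m (0→w₀ over full span):
  y_1 = -w₀x²(L-x)²(x+2L)/(120LEI) = -12·4²·(16-4)²·(4+2·16)/(120·16·50000) = -162/15625 m
Load 2 — point force P=13 kN at a=32/3 m (b=L-a=16/3):
  y_2 = -Pb²x²(3aL-(3a+b)x)/(6L³EI)  [x≤a] = -13·(16/3)²·4²·(3·(32/3)·16-(3·(32/3)+(16/3))·4)/(6·16³·50000) = -442/253125 m
Load 3 — applied couple M₀=11 kN·m at a=48/5 m (b=L-a=32/5):
  y_3 = (R_Ax³/6 - M_Ax²/2)/EI  [x≤a] with R_A=99/100, M_A=88/25 = ((99/100)·4³/6 - (88/25)·4²/2)/50000 = -11/31250 m
Load 4 — uniform load w=4 kN/m over full span:
  y_4 = -wx²(L-x)²/(24EI) = -4·4²·(16-4)²/(24·50000) = -24/3125 m
Superposition: y = Σ y_i = -10199/506250 m ≈ -0.020146 m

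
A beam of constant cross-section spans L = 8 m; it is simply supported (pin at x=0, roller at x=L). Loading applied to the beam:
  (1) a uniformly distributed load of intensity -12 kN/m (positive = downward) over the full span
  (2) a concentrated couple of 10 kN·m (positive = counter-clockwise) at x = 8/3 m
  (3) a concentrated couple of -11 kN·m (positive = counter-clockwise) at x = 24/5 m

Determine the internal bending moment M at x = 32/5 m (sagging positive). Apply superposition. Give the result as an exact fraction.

Load 1 — uniform load w=-12 kN/m over full span:
  M_1 = wx(L-x)/2 = (-12)·(32/5)·(8-(32/5))/2 = -1536/25 kN·m
Load 2 — applied couple M₀=10 kN·m at a=8/3 m (b=L-a=16/3):
  M_2 = M₀x/L - M₀  [x>a] = 10·(32/5)/8 - 10 = -2 kN·m
Load 3 — applied couple M₀=-11 kN·m at a=24/5 m (b=L-a=16/5):
  M_3 = M₀x/L - M₀  [x>a] = (-11)·(32/5)/8 - (-11) = 11/5 kN·m
Superposition: M = Σ M_i = -1531/25 kN·m ≈ -61.240000 kN·m

M(32/5) = -1531/25 kN·m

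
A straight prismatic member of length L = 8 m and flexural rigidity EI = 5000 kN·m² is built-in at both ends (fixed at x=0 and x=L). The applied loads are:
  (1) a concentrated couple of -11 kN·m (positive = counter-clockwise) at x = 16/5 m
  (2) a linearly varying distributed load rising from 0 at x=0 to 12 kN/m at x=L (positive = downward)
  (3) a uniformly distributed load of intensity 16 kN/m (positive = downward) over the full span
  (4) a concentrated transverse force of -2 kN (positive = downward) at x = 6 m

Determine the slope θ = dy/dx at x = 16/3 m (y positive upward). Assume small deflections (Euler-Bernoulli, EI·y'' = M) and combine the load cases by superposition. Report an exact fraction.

Load 1 — applied couple M₀=-11 kN·m at a=16/5 m (b=L-a=24/5):
  θ_1 = (R_Ax²/2 - M_Ax - M₀(x-a))/EI  [x>a] with R_A=-99/50, M_A=-33/25 = ((-99/50)·(16/3)²/2 - (-33/25)·(16/3) - (-11)·((16/3)-(16/5)))/5000 = 22/46875 rad
Load 2 — triangular load w₀=12 kN/m (0→w₀ over full span):
  θ_2 = -w₀(2x(L-x)(L-2x)(x+2L)+x²(L-x)²)/(120LEI) = -12·(2·(16/3)·(8-(16/3))·(8-2·(16/3))·((16/3)+2·8)+(16/3)²·(8-(16/3))²)/(120·8·5000) = 896/253125 rad
Load 3 — uniform load w=16 kN/m over full span:
  θ_3 = -wx(L-x)(L-2x)/(12EI) = -16·(16/3)·(8-(16/3))·(8-2·(16/3))/(12·5000) = 512/50625 rad
Load 4 — point force P=-2 kN at a=6 m (b=L-a=2):
  θ_4 = -Pb²x(2aL-(3a+b)x)/(2L³EI)  [x≤a] = -(-2)·2²·(16/3)·(2·6·8-(3·6+2)·(16/3))/(2·8³·5000) = -1/11250 rad
Superposition: θ = Σ θ_i = 3947/281250 rad ≈ 0.014034 rad

θ(16/3) = 3947/281250 rad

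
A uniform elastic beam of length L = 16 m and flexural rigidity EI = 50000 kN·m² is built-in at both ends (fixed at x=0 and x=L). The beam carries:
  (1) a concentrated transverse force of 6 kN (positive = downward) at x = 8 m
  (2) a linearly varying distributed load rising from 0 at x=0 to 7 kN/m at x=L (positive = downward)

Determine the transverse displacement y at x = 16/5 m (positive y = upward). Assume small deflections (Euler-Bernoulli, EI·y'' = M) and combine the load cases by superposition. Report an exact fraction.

y(16/5) = -762784/146484375 m

Load 1 — point force P=6 kN at a=8 m (b=L-a=8):
  y_1 = -Pb²x²(3aL-(3a+b)x)/(6L³EI)  [x≤a] = -6·8²·(16/5)²·(3·8·16-(3·8+8)·(16/5))/(6·16³·50000) = -352/390625 m
Load 2 — triangular load w₀=7 kN/m (0→w₀ over full span):
  y_2 = -w₀x²(L-x)²(x+2L)/(120LEI) = -7·(16/5)²·(16-(16/5))²·((16/5)+2·16)/(120·16·50000) = -630784/146484375 m
Superposition: y = Σ y_i = -762784/146484375 m ≈ -0.005207 m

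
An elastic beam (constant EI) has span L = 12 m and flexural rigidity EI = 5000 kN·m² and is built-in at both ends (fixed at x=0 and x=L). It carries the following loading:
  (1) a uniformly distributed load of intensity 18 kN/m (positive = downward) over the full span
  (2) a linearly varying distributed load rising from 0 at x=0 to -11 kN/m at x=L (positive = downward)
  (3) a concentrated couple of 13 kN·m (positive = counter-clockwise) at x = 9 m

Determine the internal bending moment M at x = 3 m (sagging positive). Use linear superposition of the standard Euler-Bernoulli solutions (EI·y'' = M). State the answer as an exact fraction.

M(3) = 3859/160 kN·m

Load 1 — uniform load w=18 kN/m over full span:
  M_1 = wLx/2 - wL²/12 - wx²/2 = 18·12·3/2 - 18·12²/12 - 18·3²/2 = 27 kN·m
Load 2 — triangular load w₀=-11 kN/m (0→w₀ over full span):
  M_2 = 3w₀Lx/20 - w₀L²/30 - w₀x³/(6L) = 3·(-11)·12·3/20 - (-11)·12²/30 - (-11)·3³/(6·12) = -99/40 kN·m
Load 3 — applied couple M₀=13 kN·m at a=9 m (b=L-a=3):
  M_3 = R_Ax - M_A  [x≤a] with R_A=39/32, M_A=65/16 = (39/32)·3 - (65/16) = -13/32 kN·m
Superposition: M = Σ M_i = 3859/160 kN·m ≈ 24.118750 kN·m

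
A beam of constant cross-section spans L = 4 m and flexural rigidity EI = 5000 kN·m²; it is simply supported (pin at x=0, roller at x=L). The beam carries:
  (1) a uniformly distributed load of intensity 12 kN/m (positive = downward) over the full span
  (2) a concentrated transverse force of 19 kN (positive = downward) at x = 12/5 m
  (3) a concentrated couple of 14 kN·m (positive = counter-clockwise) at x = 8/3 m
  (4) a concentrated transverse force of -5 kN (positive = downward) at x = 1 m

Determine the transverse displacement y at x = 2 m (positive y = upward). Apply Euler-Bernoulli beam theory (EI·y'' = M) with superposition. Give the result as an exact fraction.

Load 1 — uniform load w=12 kN/m over full span:
  y_1 = -wx(L³-2Lx²+x³)/(24EI) = -12·2·(4³-2·4·2²+2³)/(24·5000) = -1/125 m
Load 2 — point force P=19 kN at a=12/5 m (b=L-a=8/5):
  y_2 = -Pbx(L²-b²-x²)/(6LEI)  [x≤a] = -19·(8/5)·2·(4²-(8/5)²-2²)/(6·4·5000) = -1121/234375 m
Load 3 — applied couple M₀=14 kN·m at a=8/3 m (b=L-a=4/3):
  y_3 = (M₀x³/(6L)+C₁x)/EI  [x≤a] with C₁=M₀(3b²-L²)/(6L)=-56/9 = (14·2³/(6·4)+(-56/9)·2)/5000 = -7/4500 m
Load 4 — point force P=-5 kN at a=1 m (b=L-a=3):
  y_4 = -Pa(L-x)(2Lx-a²-x²)/(6LEI)  [x>a] = -(-5)·1·(4-2)·(2·4·2-1²-2²)/(6·4·5000) = 11/12000 m
Superposition: y = Σ y_i = -301991/22500000 m ≈ -0.013422 m

y(2) = -301991/22500000 m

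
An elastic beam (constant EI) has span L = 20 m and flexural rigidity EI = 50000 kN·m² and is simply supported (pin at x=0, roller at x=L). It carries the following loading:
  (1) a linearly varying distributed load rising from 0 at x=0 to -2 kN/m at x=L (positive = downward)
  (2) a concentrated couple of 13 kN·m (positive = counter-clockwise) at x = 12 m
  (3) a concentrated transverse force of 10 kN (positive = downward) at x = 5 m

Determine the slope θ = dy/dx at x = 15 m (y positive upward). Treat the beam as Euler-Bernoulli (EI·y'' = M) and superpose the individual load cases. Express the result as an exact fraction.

θ(15) = -65779/36000000 rad

Load 1 — triangular load w₀=-2 kN/m (0→w₀ over full span):
  θ_1 = -w₀(7L⁴-30L²x²+15x⁴)/(360LEI) = -(-2)·(7·20⁴-30·20²·15²+15·15⁴)/(360·20·50000) = -1313/288000 rad
Load 2 — applied couple M₀=13 kN·m at a=12 m (b=L-a=8):
  θ_2 = (M₀x²/(2L)-M₀(x-a)+C₁)/EI  [x>a] with C₁=M₀(3b²-L²)/(6L)=-338/15 = (13·15²/(2·20)-13·(15-12)+(-338/15))/50000 = 1391/6000000 rad
Load 3 — point force P=10 kN at a=5 m (b=L-a=15):
  θ_3 = -Pa(2L²-6Lx+3x²+a²)/(6LEI)  [x>a] = -10·5·(2·20²-6·20·15+3·15²+5²)/(6·20·50000) = 1/400 rad
Superposition: θ = Σ θ_i = -65779/36000000 rad ≈ -0.001827 rad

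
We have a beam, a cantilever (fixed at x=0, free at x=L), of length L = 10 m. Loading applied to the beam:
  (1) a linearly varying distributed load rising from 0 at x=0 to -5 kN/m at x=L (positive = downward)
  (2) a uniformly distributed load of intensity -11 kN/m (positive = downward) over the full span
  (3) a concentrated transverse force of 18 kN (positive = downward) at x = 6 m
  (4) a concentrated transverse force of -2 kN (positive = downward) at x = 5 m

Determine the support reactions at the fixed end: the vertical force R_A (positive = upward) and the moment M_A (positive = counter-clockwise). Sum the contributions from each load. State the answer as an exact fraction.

R_A = -119 kN, M_A = -1856/3 kN·m

Load 1 — triangular load w₀=-5 kN/m (0→w₀ over full span):
  R_A = w₀L/2 = (-5)·10/2 = -25 kN
  M_A = w₀L²/3 = (-5)·10²/3 = -500/3 kN·m
Load 2 — uniform load w=-11 kN/m over full span:
  R_A = wL = (-11)·10 = -110 kN
  M_A = wL²/2 = (-11)·10²/2 = -550 kN·m
Load 3 — point force P=18 kN at a=6 m (b=L-a=4):
  R_A = P = 18 kN
  M_A = Pa = 18·6 = 108 kN·m
Load 4 — point force P=-2 kN at a=5 m (b=L-a=5):
  R_A = P = (-2) = -2 kN
  M_A = Pa = (-2)·5 = -10 kN·m
Superposition: R_A = -119 kN, M_A = -1856/3 kN·m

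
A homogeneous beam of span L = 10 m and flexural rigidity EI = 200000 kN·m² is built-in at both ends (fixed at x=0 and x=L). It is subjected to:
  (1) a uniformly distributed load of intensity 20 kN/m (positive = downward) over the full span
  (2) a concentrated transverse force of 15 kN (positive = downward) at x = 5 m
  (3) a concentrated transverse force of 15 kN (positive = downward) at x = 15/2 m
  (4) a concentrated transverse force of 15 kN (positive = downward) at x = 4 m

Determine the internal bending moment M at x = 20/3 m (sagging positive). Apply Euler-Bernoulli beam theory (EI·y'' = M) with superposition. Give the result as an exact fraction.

M(20/3) = 105983/1440 kN·m

Load 1 — uniform load w=20 kN/m over full span:
  M_1 = wLx/2 - wL²/12 - wx²/2 = 20·10·(20/3)/2 - 20·10²/12 - 20·(20/3)²/2 = 500/9 kN·m
Load 2 — point force P=15 kN at a=5 m (b=L-a=5):
  M_2 = Pa²(a+3b)(L-x)/L³ - Pa²b/L²  [x>a] = 15·5²·(5+3·5)·(10-(20/3))/10³ - 15·5²·5/10² = 25/4 kN·m
Load 3 — point force P=15 kN at a=15/2 m (b=L-a=5/2):
  M_3 = Pb²(3a+b)x/L³ - Pab²/L²  [x≤a] = 15·(5/2)²·(3·(15/2)+(5/2))·(20/3)/10³ - 15·(15/2)·(5/2)²/10² = 275/32 kN·m
Load 4 — point force P=15 kN at a=4 m (b=L-a=6):
  M_4 = Pa²(a+3b)(L-x)/L³ - Pa²b/L²  [x>a] = 15·4²·(4+3·6)·(10-(20/3))/10³ - 15·4²·6/10² = 16/5 kN·m
Superposition: M = Σ M_i = 105983/1440 kN·m ≈ 73.599306 kN·m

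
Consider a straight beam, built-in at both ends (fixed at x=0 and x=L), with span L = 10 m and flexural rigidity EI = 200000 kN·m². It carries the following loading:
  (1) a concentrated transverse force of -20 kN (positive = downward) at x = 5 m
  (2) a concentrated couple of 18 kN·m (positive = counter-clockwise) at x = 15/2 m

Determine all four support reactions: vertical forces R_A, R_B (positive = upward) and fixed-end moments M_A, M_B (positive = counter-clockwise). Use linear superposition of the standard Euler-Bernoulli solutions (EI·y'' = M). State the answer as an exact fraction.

Load 1 — point force P=-20 kN at a=5 m (b=L-a=5):
  R_A = Pb²(3a+b)/L³ = (-20)·5²·(3·5+5)/10³ = -10 kN
  M_A = Pab²/L² = (-20)·5·5²/10² = -25 kN·m
  R_B = Pa²(a+3b)/L³ = (-20)·5²·(5+3·5)/10³ = -10 kN
  M_B = -Pa²b/L² = -(-20)·5²·5/10² = 25 kN·m
Load 2 — applied couple M₀=18 kN·m at a=15/2 m (b=L-a=5/2):
  R_A = 6M₀ab/L³ = 6·18·(15/2)·(5/2)/10³ = 81/40 kN
  M_A = M₀b(2a-b)/L² = 18·(5/2)·(2·(15/2)-(5/2))/10² = 45/8 kN·m
  R_B = -6M₀ab/L³ = -6·18·(15/2)·(5/2)/10³ = -81/40 kN
  M_B = M₀a(2b-a)/L² = 18·(15/2)·(2·(5/2)-(15/2))/10² = -27/8 kN·m
Superposition: R_A = -319/40 kN, M_A = -155/8 kN·m, R_B = -481/40 kN, M_B = 173/8 kN·m

R_A = -319/40 kN, M_A = -155/8 kN·m, R_B = -481/40 kN, M_B = 173/8 kN·m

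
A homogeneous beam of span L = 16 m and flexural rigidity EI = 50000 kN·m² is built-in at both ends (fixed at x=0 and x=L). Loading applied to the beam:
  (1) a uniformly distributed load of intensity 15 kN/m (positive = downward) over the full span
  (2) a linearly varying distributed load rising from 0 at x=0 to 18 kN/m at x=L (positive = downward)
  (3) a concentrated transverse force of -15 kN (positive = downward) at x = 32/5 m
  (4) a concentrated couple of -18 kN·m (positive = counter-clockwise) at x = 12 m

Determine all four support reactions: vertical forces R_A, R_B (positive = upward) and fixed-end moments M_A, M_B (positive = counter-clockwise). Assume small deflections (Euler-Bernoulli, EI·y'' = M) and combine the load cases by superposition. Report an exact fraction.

R_A = 243543/1600 kN, M_A = 86683/200 kN·m, R_B = 346857/1600 kN, M_B = -104797/200 kN·m

Load 1 — uniform load w=15 kN/m over full span:
  R_A = wL/2 = 15·16/2 = 120 kN
  M_A = wL²/12 = 15·16²/12 = 320 kN·m
  R_B = wL/2 = 15·16/2 = 120 kN
  M_B = -wL²/12 = -15·16²/12 = -320 kN·m
Load 2 — triangular load w₀=18 kN/m (0→w₀ over full span):
  R_A = 3w₀L/20 = 3·18·16/20 = 216/5 kN
  M_A = w₀L²/30 = 18·16²/30 = 768/5 kN·m
  R_B = 7w₀L/20 = 7·18·16/20 = 504/5 kN
  M_B = -w₀L²/20 = -18·16²/20 = -1152/5 kN·m
Load 3 — point force P=-15 kN at a=32/5 m (b=L-a=48/5):
  R_A = Pb²(3a+b)/L³ = (-15)·(48/5)²·(3·(32/5)+(48/5))/16³ = -243/25 kN
  M_A = Pab²/L² = (-15)·(32/5)·(48/5)²/16² = -864/25 kN·m
  R_B = Pa²(a+3b)/L³ = (-15)·(32/5)²·((32/5)+3·(48/5))/16³ = -132/25 kN
  M_B = -Pa²b/L² = -(-15)·(32/5)²·(48/5)/16² = 576/25 kN·m
Load 4 — applied couple M₀=-18 kN·m at a=12 m (b=L-a=4):
  R_A = 6M₀ab/L³ = 6·(-18)·12·4/16³ = -81/64 kN
  M_A = M₀b(2a-b)/L² = (-18)·4·(2·12-4)/16² = -45/8 kN·m
  R_B = -6M₀ab/L³ = -6·(-18)·12·4/16³ = 81/64 kN
  M_B = M₀a(2b-a)/L² = (-18)·12·(2·4-12)/16² = 27/8 kN·m
Superposition: R_A = 243543/1600 kN, M_A = 86683/200 kN·m, R_B = 346857/1600 kN, M_B = -104797/200 kN·m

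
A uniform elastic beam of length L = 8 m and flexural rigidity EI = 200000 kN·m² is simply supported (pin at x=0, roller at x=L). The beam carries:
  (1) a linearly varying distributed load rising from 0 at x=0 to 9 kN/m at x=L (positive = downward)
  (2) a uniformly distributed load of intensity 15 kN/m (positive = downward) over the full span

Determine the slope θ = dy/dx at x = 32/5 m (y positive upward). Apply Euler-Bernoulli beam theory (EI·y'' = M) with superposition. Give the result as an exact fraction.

Load 1 — triangular load w₀=9 kN/m (0→w₀ over full span):
  θ_1 = -w₀(7L⁴-30L²x²+15x⁴)/(360LEI) = -9·(7·8⁴-30·8²·(32/5)²+15·(32/5)⁴)/(360·8·200000) = 757/1953125 rad
Load 2 — uniform load w=15 kN/m over full span:
  θ_2 = -w(L³-6Lx²+4x³)/(24EI) = -15·(8³-6·8·(32/5)²+4·(32/5)³)/(24·200000) = 99/78125 rad
Superposition: θ = Σ θ_i = 3232/1953125 rad ≈ 0.001655 rad

θ(32/5) = 3232/1953125 rad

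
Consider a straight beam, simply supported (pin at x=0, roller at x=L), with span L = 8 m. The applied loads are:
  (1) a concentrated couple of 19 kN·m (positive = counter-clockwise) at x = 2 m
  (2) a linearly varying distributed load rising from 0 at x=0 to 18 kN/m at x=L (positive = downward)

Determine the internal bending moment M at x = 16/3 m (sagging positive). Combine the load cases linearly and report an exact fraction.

M(16/3) = 583/9 kN·m

Load 1 — applied couple M₀=19 kN·m at a=2 m (b=L-a=6):
  M_1 = M₀x/L - M₀  [x>a] = 19·(16/3)/8 - 19 = -19/3 kN·m
Load 2 — triangular load w₀=18 kN/m (0→w₀ over full span):
  M_2 = w₀Lx/6 - w₀x³/(6L) = 18·8·(16/3)/6 - 18·(16/3)³/(6·8) = 640/9 kN·m
Superposition: M = Σ M_i = 583/9 kN·m ≈ 64.777778 kN·m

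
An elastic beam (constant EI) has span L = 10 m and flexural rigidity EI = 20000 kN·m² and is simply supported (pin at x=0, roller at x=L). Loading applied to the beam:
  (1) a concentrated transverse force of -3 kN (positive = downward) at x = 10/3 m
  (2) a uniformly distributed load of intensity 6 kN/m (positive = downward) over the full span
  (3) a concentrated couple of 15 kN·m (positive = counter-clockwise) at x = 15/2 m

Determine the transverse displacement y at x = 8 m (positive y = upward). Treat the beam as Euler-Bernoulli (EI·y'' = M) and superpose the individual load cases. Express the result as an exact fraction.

Load 1 — point force P=-3 kN at a=10/3 m (b=L-a=20/3):
  y_1 = -Pa(L-x)(2Lx-a²-x²)/(6LEI)  [x>a] = -(-3)·(10/3)·(10-8)·(2·10·8-(10/3)²-8²)/(6·10·20000) = 191/135000 m
Load 2 — uniform load w=6 kN/m over full span:
  y_2 = -wx(L³-2Lx²+x³)/(24EI) = -6·8·(10³-2·10·8²+8³)/(24·20000) = -29/1250 m
Load 3 — applied couple M₀=15 kN·m at a=15/2 m (b=L-a=5/2):
  y_3 = (M₀x³/(6L)-M₀(x-a)²/2+C₁x)/EI  [x>a] with C₁=M₀(3b²-L²)/(6L)=-325/16 = (15·8³/(6·10)-15·(8-(15/2))²/2+(-325/16)·8)/20000 = -291/160000 m
Superposition: y = Σ y_i = -101969/4320000 m ≈ -0.023604 m

y(8) = -101969/4320000 m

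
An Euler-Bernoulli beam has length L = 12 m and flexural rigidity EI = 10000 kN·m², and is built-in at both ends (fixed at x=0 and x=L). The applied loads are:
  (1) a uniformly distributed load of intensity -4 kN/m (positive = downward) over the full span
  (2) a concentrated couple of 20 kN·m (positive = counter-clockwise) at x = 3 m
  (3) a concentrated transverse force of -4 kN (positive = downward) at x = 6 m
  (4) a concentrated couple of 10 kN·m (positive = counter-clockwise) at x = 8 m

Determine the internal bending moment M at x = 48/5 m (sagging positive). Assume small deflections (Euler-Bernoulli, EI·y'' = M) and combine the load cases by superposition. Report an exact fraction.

Load 1 — uniform load w=-4 kN/m over full span:
  M_1 = wLx/2 - wL²/12 - wx²/2 = (-4)·12·(48/5)/2 - (-4)·12²/12 - (-4)·(48/5)²/2 = 48/25 kN·m
Load 2 — applied couple M₀=20 kN·m at a=3 m (b=L-a=9):
  M_2 = R_Ax - M_A - M₀  [x>a] with R_A=15/8, M_A=-15/4 = (15/8)·(48/5) - (-15/4) - 20 = 7/4 kN·m
Load 3 — point force P=-4 kN at a=6 m (b=L-a=6):
  M_3 = Pa²(a+3b)(L-x)/L³ - Pa²b/L²  [x>a] = (-4)·6²·(6+3·6)·(12-(48/5))/12³ - (-4)·6²·6/12² = 6/5 kN·m
Load 4 — applied couple M₀=10 kN·m at a=8 m (b=L-a=4):
  M_4 = R_Ax - M_A - M₀  [x>a] with R_A=10/9, M_A=10/3 = (10/9)·(48/5) - (10/3) - 10 = -8/3 kN·m
Superposition: M = Σ M_i = 661/300 kN·m ≈ 2.203333 kN·m

M(48/5) = 661/300 kN·m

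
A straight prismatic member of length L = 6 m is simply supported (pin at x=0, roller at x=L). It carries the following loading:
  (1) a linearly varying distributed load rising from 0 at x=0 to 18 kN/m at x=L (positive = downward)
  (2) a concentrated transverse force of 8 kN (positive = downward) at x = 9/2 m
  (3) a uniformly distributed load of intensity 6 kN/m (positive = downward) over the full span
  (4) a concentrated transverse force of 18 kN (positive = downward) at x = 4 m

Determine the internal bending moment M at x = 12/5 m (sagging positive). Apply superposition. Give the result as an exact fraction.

Load 1 — triangular load w₀=18 kN/m (0→w₀ over full span):
  M_1 = w₀Lx/6 - w₀x³/(6L) = 18·6·(12/5)/6 - 18·(12/5)³/(6·6) = 4536/125 kN·m
Load 2 — point force P=8 kN at a=9/2 m (b=L-a=3/2):
  M_2 = Pbx/L  [x≤a] = 8·(3/2)·(12/5)/6 = 24/5 kN·m
Load 3 — uniform load w=6 kN/m over full span:
  M_3 = wx(L-x)/2 = 6·(12/5)·(6-(12/5))/2 = 648/25 kN·m
Load 4 — point force P=18 kN at a=4 m (b=L-a=2):
  M_4 = Pbx/L  [x≤a] = 18·2·(12/5)/6 = 72/5 kN·m
Superposition: M = Σ M_i = 10176/125 kN·m ≈ 81.408000 kN·m

M(12/5) = 10176/125 kN·m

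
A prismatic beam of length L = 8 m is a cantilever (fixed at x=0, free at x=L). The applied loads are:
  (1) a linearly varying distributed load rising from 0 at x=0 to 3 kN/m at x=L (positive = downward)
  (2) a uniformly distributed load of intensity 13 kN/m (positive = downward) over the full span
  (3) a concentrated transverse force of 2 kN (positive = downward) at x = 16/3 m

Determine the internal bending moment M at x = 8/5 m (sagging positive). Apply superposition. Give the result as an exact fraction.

M(8/5) = -119536/375 kN·m

Load 1 — triangular load w₀=3 kN/m (0→w₀ over full span):
  M_1 = w₀Lx/2 - w₀L²/3 - w₀x³/(6L) = 3·8·(8/5)/2 - 3·8²/3 - 3·(8/5)³/(6·8) = -5632/125 kN·m
Load 2 — uniform load w=13 kN/m over full span:
  M_2 = -w(L-x)²/2 = -13·(8-(8/5))²/2 = -6656/25 kN·m
Load 3 — point force P=2 kN at a=16/3 m (b=L-a=8/3):
  M_3 = -P(a-x)  [x≤a] = -2·((16/3)-(8/5)) = -112/15 kN·m
Superposition: M = Σ M_i = -119536/375 kN·m ≈ -318.762667 kN·m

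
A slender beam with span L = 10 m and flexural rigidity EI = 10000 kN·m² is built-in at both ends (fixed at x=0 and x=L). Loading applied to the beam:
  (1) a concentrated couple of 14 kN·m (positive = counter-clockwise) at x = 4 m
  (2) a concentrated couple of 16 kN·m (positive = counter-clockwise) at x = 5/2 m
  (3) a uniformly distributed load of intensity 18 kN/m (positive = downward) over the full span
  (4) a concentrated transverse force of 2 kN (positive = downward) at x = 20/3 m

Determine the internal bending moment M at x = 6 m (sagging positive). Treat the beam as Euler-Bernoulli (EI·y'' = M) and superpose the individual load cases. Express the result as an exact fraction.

Load 1 — applied couple M₀=14 kN·m at a=4 m (b=L-a=6):
  M_1 = R_Ax - M_A - M₀  [x>a] with R_A=252/125, M_A=42/25 = (252/125)·6 - (42/25) - 14 = -448/125 kN·m
Load 2 — applied couple M₀=16 kN·m at a=5/2 m (b=L-a=15/2):
  M_2 = R_Ax - M_A - M₀  [x>a] with R_A=9/5, M_A=-3 = (9/5)·6 - (-3) - 16 = -11/5 kN·m
Load 3 — uniform load w=18 kN/m over full span:
  M_3 = wLx/2 - wL²/12 - wx²/2 = 18·10·6/2 - 18·10²/12 - 18·6²/2 = 66 kN·m
Load 4 — point force P=2 kN at a=20/3 m (b=L-a=10/3):
  M_4 = Pb²(3a+b)x/L³ - Pab²/L²  [x≤a] = 2·(10/3)²·(3·(20/3)+(10/3))·6/10³ - 2·(20/3)·(10/3)²/10² = 44/27 kN·m
Superposition: M = Σ M_i = 208729/3375 kN·m ≈ 61.845630 kN·m

M(6) = 208729/3375 kN·m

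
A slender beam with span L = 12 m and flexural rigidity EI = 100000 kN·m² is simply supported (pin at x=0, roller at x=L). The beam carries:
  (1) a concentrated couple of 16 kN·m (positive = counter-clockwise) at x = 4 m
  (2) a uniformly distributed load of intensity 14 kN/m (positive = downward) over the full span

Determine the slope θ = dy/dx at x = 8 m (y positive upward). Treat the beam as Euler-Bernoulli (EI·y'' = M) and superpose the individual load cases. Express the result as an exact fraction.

θ(8) = 89/18750 rad

Load 1 — applied couple M₀=16 kN·m at a=4 m (b=L-a=8):
  θ_1 = (M₀x²/(2L)-M₀(x-a)+C₁)/EI  [x>a] with C₁=M₀(3b²-L²)/(6L)=32/3 = (16·8²/(2·12)-16·(8-4)+(32/3))/100000 = -1/9375 rad
Load 2 — uniform load w=14 kN/m over full span:
  θ_2 = -w(L³-6Lx²+4x³)/(24EI) = -14·(12³-6·12·8²+4·8³)/(24·100000) = 91/18750 rad
Superposition: θ = Σ θ_i = 89/18750 rad ≈ 0.004747 rad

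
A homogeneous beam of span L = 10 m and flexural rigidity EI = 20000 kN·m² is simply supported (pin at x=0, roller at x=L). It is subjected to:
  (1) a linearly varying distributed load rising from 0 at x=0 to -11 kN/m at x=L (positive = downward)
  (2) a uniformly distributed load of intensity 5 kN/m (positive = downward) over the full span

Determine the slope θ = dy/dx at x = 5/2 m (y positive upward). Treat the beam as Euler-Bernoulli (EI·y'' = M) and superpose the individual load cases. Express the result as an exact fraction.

θ(5/2) = 1397/1843200 rad

Load 1 — triangular load w₀=-11 kN/m (0→w₀ over full span):
  θ_1 = -w₀(7L⁴-30L²x²+15x⁴)/(360LEI) = -(-11)·(7·10⁴-30·10²·(5/2)²+15·(5/2)⁴)/(360·10·20000) = 14597/1843200 rad
Load 2 — uniform load w=5 kN/m over full span:
  θ_2 = -w(L³-6Lx²+4x³)/(24EI) = -5·(10³-6·10·(5/2)²+4·(5/2)³)/(24·20000) = -11/1536 rad
Superposition: θ = Σ θ_i = 1397/1843200 rad ≈ 0.000758 rad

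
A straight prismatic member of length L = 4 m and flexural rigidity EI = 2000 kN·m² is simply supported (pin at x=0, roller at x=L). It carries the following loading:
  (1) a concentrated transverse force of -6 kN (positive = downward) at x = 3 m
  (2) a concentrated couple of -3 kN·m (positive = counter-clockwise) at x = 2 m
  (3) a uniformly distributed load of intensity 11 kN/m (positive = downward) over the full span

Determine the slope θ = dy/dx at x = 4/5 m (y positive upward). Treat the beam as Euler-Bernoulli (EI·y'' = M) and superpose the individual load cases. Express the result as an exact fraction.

θ(4/5) = -9851/1000000 rad

Load 1 — point force P=-6 kN at a=3 m (b=L-a=1):
  θ_1 = -Pb(L²-b²-3x²)/(6LEI)  [x≤a] = -(-6)·1·(4²-1²-3·(4/5)²)/(6·4·2000) = 327/200000 rad
Load 2 — applied couple M₀=-3 kN·m at a=2 m (b=L-a=2):
  θ_2 = (M₀x²/(2L)+C₁)/EI  [x≤a] with C₁=M₀(3b²-L²)/(6L)=1/2 = ((-3)·(4/5)²/(2·4)+(1/2))/2000 = 13/100000 rad
Load 3 — uniform load w=11 kN/m over full span:
  θ_3 = -w(L³-6Lx²+4x³)/(24EI) = -11·(4³-6·4·(4/5)²+4·(4/5)³)/(24·2000) = -363/31250 rad
Superposition: θ = Σ θ_i = -9851/1000000 rad ≈ -0.009851 rad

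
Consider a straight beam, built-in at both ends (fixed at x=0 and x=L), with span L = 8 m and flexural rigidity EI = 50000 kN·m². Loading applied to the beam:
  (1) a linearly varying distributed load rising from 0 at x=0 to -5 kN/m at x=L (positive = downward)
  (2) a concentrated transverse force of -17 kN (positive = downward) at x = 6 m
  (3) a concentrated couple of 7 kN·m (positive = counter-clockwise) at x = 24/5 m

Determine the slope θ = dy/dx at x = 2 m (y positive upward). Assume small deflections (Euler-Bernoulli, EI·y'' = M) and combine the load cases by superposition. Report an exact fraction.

θ(2) = 6091/20000000 rad

Load 1 — triangular load w₀=-5 kN/m (0→w₀ over full span):
  θ_1 = -w₀(2x(L-x)(L-2x)(x+2L)+x²(L-x)²)/(120LEI) = -(-5)·(2·2·(8-2)·(8-2·2)·(2+2·8)+2²·(8-2)²)/(120·8·50000) = 39/200000 rad
Load 2 — point force P=-17 kN at a=6 m (b=L-a=2):
  θ_2 = -Pb²x(2aL-(3a+b)x)/(2L³EI)  [x≤a] = -(-17)·2²·2·(2·6·8-(3·6+2)·2)/(2·8³·50000) = 119/800000 rad
Load 3 — applied couple M₀=7 kN·m at a=24/5 m (b=L-a=16/5):
  θ_3 = (R_Ax²/2 - M_Ax)/EI  [x≤a] with R_A=63/50, M_A=56/25 = ((63/50)·2²/2 - (56/25)·2)/50000 = -49/1250000 rad
Superposition: θ = Σ θ_i = 6091/20000000 rad ≈ 0.000305 rad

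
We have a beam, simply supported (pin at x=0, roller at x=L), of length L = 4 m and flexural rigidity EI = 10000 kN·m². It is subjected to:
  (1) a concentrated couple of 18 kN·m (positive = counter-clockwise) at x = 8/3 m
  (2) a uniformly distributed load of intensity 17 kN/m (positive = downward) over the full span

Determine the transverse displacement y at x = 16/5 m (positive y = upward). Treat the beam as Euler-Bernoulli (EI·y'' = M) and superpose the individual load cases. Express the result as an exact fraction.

y(16/5) = -4364/1171875 m

Load 1 — applied couple M₀=18 kN·m at a=8/3 m (b=L-a=4/3):
  y_1 = (M₀x³/(6L)-M₀(x-a)²/2+C₁x)/EI  [x>a] with C₁=M₀(3b²-L²)/(6L)=-8 = (18·(16/5)³/(6·4)-18·((16/5)-(8/3))²/2+(-8)·(16/5))/10000 = -28/78125 m
Load 2 — uniform load w=17 kN/m over full span:
  y_2 = -wx(L³-2Lx²+x³)/(24EI) = -17·(16/5)·(4³-2·4·(16/5)²+(16/5)³)/(24·10000) = -3944/1171875 m
Superposition: y = Σ y_i = -4364/1171875 m ≈ -0.003724 m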